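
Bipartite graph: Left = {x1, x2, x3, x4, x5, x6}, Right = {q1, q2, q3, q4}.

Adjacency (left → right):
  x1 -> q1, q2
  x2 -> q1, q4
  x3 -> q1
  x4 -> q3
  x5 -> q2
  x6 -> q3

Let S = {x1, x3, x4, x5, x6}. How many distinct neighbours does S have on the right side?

The union of neighbours of {x1, x3, x4, x5, x6} is {q1, q2, q3}, which has 3 elements.
Since |N(S)| = 3 < |S| = 5, Hall's condition fails for this subset.

3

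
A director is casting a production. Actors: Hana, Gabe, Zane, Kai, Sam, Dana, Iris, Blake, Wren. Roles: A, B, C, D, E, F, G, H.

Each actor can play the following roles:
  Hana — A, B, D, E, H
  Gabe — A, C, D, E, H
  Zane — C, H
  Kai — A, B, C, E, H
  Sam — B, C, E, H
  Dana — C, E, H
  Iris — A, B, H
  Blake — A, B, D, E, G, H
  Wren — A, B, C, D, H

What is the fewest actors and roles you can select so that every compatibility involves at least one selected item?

7

The 7 edges Hana–D, Gabe–A, Zane–C, Kai–H, Sam–B, Dana–E, Blake–G form a matching, so any vertex cover needs at least 7 vertices (one per matched edge).
Conversely {Blake, A, B, C, D, E, H} meets every edge and has exactly 7 vertices, so 7 is optimal.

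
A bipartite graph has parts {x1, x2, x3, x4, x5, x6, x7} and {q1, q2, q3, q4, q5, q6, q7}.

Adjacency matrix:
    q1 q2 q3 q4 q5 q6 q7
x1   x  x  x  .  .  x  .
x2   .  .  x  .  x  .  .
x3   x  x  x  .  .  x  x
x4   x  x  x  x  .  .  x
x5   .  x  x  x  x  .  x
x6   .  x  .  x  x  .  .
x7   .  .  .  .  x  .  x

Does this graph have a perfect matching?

For example, pair x1→q2, x2→q3, x3→q6, x4→q1, x5→q4, x6→q5, x7→q7.
Every left vertex is matched, so this is a perfect matching.

Yes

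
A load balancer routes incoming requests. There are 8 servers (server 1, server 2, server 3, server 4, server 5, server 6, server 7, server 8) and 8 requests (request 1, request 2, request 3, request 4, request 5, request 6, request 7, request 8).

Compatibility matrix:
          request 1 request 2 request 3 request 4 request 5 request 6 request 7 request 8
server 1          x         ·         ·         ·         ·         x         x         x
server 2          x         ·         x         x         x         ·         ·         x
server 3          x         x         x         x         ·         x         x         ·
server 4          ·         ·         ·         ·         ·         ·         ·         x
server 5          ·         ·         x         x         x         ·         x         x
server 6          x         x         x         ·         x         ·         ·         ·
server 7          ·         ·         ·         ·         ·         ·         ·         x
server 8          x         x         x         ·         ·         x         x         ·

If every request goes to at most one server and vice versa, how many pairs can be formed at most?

7

A valid assignment of size 7: server 1–request 1, server 2–request 5, server 3–request 6, server 4–request 8, server 5–request 4, server 6–request 3, server 8–request 7.
The set {server 4, server 7} has only 1 neighbour ({request 8}), so by Hall's theorem at most 7 of the 8 servers can be matched.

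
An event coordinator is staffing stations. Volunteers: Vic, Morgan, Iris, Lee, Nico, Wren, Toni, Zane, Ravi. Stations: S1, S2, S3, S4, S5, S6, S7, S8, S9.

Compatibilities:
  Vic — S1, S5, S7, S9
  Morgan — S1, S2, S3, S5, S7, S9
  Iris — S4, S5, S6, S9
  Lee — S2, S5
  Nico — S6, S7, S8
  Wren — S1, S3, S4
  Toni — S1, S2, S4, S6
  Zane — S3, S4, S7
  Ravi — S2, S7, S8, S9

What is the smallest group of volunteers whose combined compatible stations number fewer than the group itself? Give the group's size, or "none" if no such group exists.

A matching saturating every volunteer exists, for instance Vic→S9, Morgan→S3, Iris→S6, Lee→S5, Nico→S8, Wren→S1, Toni→S4, Zane→S7, Ravi→S2.
By Hall's marriage theorem, this means |N(S)| ≥ |S| for every subset S, so no violating subset exists.

none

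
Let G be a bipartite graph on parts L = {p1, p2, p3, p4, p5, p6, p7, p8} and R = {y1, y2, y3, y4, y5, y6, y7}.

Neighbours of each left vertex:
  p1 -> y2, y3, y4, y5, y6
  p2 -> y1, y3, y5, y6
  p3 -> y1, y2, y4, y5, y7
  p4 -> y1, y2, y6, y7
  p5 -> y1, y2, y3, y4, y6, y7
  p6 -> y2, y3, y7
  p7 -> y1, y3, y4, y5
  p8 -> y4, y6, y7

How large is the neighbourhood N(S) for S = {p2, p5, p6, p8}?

The union of neighbours of {p2, p5, p6, p8} is {y1, y2, y3, y4, y5, y6, y7}, which has 7 elements.
Since |N(S)| = 7 ≥ |S| = 4, Hall's condition holds for this subset.

7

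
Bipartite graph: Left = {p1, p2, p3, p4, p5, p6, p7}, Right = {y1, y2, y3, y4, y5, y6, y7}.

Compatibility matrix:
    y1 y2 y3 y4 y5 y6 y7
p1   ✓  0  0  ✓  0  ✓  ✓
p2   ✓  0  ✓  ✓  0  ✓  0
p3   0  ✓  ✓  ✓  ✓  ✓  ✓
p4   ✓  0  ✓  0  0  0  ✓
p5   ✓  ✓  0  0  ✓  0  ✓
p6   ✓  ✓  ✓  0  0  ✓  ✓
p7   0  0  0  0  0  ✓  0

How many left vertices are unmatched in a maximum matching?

One maximum matching: p1–y4, p2–y3, p3–y5, p4–y1, p5–y7, p6–y2, p7–y6.
All 7 left vertices are matched, so no larger matching exists.
That matches 7 of the 7, leaving 0 unmatched; no matching can do better.

0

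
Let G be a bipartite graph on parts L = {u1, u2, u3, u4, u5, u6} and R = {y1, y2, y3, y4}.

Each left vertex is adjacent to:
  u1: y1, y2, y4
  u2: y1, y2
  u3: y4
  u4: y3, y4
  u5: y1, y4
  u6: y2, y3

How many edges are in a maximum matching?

4

For example, pair u1→y2, u2→y1, u3→y4, u4→y3.
The set {u1, u2, u3, u4, u5, u6} has only 4 neighbours ({y1, y2, y3, y4}), so by Hall's theorem at most 4 of the 6 left vertices can be matched.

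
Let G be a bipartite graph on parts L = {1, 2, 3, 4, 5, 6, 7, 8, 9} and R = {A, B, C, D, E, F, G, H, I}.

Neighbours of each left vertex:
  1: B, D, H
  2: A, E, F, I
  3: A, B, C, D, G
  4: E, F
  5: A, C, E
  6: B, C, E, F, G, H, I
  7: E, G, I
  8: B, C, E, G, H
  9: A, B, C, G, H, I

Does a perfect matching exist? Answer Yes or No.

One maximum matching: 1-D, 2-A, 3-B, 4-F, 5-C, 6-H, 7-I, 8-E, 9-G.
All 9 left vertices are covered.

Yes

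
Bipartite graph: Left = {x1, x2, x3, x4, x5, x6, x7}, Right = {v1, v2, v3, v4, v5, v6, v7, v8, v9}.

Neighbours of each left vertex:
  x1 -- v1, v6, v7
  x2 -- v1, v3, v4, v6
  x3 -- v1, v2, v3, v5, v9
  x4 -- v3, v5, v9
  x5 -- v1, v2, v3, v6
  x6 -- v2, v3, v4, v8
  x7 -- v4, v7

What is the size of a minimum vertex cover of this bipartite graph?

The 7 edges x1–v6, x2–v1, x3–v3, x4–v9, x5–v2, x6–v4, x7–v7 form a matching, so any vertex cover needs at least 7 vertices (one per matched edge).
Conversely {x1, x2, x3, x4, x5, x6, x7} meets every edge and has exactly 7 vertices, so 7 is optimal.

7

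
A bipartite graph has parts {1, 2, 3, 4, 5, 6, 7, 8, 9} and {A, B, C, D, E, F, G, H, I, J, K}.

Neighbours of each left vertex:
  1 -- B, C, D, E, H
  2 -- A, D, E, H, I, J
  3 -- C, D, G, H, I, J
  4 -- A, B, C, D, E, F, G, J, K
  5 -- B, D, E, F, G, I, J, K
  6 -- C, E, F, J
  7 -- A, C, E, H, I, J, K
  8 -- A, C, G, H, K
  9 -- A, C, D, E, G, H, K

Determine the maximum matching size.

One maximum matching: 1-E, 2-D, 3-H, 4-J, 5-B, 6-C, 7-A, 8-K, 9-G.
This saturates every left vertex, so 9 is the maximum.

9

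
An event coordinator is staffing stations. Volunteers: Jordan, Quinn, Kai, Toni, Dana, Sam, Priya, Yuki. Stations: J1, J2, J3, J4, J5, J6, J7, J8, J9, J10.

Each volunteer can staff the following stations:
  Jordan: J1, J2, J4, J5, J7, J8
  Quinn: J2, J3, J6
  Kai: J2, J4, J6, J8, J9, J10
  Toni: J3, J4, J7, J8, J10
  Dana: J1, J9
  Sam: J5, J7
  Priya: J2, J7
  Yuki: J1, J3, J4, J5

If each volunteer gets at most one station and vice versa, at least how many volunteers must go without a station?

0

One maximum matching: Jordan→J2, Quinn→J6, Kai→J9, Toni→J10, Dana→J1, Sam→J5, Priya→J7, Yuki→J3.
This saturates every volunteer, so 8 is the maximum.
That matches 8 of the 8, leaving 0 unmatched; no matching can do better.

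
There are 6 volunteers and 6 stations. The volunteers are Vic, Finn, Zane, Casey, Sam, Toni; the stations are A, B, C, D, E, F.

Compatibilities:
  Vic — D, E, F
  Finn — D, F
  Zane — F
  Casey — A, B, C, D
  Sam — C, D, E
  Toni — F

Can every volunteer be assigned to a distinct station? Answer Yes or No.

The set {Zane, Toni} has only 1 neighbour ({F}), so by Hall's theorem at most 5 of the 6 volunteers can be matched.
Hence no matching covers every volunteer.

No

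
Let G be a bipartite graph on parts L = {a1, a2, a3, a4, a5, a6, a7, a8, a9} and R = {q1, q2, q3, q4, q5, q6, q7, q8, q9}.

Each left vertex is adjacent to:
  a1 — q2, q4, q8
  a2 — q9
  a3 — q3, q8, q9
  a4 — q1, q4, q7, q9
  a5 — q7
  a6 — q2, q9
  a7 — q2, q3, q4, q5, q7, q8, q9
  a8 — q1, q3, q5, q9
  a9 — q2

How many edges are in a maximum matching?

One maximum matching: a1→q4, a2→q9, a3→q8, a4→q1, a5→q7, a6→q2, a7→q5, a8→q3.
The set {a2, a6, a9} has only 2 neighbours ({q2, q9}), so by Hall's theorem at most 8 of the 9 left vertices can be matched.

8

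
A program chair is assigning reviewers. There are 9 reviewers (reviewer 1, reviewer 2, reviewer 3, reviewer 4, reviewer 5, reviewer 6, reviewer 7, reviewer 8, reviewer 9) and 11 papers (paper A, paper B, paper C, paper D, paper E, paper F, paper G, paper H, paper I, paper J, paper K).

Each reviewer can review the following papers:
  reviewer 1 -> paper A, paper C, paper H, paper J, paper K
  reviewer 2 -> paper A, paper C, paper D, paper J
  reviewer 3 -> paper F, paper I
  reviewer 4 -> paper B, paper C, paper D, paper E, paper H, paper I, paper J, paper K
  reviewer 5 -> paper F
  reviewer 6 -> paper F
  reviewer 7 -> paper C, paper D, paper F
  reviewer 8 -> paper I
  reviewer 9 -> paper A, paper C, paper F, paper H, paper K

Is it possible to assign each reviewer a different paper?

The set {reviewer 3, reviewer 5, reviewer 6, reviewer 8} has only 2 neighbours ({paper F, paper I}), so by Hall's theorem at most 7 of the 9 reviewers can be matched.
Hence no matching covers every reviewer.

No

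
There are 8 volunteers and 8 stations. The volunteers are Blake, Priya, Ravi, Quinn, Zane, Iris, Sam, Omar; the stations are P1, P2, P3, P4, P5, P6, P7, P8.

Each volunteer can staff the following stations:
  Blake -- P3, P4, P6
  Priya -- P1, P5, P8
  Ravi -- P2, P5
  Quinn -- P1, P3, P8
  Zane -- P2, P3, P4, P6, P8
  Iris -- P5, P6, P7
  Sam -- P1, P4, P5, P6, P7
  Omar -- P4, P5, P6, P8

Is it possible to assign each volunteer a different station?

Yes

One maximum matching: Blake-P4, Priya-P1, Ravi-P2, Quinn-P8, Zane-P3, Iris-P6, Sam-P7, Omar-P5.
Every volunteer is matched, so this is a perfect matching.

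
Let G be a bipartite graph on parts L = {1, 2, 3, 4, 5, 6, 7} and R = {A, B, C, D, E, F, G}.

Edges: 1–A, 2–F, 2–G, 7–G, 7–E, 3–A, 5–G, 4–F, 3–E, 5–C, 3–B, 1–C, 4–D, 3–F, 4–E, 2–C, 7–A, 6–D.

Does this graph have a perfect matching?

Yes

One maximum matching: 1→A, 2→C, 3→B, 4→F, 5→G, 6→D, 7→E.
Every left vertex is matched, so this is a perfect matching.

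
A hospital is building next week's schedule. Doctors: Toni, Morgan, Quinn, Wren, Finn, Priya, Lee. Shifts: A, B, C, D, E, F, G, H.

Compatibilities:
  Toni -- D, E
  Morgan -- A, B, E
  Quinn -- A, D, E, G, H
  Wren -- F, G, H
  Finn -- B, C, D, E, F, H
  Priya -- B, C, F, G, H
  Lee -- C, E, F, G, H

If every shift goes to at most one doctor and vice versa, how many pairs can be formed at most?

7

A valid assignment of size 7: Toni–D, Morgan–B, Quinn–A, Wren–F, Finn–E, Priya–H, Lee–G.
This saturates every doctor, so 7 is the maximum.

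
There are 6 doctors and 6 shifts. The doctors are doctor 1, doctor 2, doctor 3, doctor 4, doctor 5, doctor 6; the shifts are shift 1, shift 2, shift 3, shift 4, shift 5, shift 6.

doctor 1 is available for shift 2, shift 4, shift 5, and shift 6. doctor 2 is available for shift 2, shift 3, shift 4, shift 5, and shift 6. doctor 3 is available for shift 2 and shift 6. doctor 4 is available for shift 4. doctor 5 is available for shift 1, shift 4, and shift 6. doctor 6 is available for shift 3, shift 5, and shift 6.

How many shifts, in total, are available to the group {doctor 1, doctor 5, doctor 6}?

6

The union of neighbours of {doctor 1, doctor 5, doctor 6} is {shift 1, shift 2, shift 3, shift 4, shift 5, shift 6}, which has 6 elements.
Since |N(S)| = 6 ≥ |S| = 3, Hall's condition holds for this subset.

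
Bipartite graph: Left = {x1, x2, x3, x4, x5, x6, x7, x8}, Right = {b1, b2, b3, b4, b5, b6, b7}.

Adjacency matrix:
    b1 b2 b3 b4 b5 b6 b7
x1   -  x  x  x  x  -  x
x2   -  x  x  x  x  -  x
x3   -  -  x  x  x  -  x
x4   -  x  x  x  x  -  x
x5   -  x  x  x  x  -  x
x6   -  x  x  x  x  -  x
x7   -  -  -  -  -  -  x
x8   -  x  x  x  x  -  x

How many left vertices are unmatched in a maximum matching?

One maximum matching: x1–b2, x2–b4, x3–b3, x4–b5, x5–b7.
The set {x1, x2, x3, x4, x5, x6, x7, x8} has only 5 neighbours ({b2, b3, b4, b5, b7}), so by Hall's theorem at most 5 of the 8 left vertices can be matched.
That matches 5 of the 8, leaving 3 unmatched; no matching can do better.

3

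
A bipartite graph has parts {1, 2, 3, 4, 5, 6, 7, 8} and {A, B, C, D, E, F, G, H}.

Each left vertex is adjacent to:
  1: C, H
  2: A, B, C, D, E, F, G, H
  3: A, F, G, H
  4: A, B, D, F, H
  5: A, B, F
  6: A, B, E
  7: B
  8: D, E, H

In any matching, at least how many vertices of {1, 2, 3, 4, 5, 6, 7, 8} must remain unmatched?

0

A valid assignment of size 8: 1–C, 2–G, 3–H, 4–D, 5–F, 6–A, 7–B, 8–E.
All 8 left vertices are matched, so no larger matching exists.
That matches 8 of the 8, leaving 0 unmatched; no matching can do better.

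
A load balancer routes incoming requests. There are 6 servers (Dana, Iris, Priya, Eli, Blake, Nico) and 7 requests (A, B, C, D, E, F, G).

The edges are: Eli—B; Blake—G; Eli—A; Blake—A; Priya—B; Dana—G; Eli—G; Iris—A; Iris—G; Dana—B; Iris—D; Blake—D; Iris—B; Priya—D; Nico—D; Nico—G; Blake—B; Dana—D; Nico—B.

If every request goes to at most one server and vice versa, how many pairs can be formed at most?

A valid assignment of size 4: Dana→G, Iris→A, Priya→D, Eli→B.
The set {Dana, Iris, Priya, Eli, Blake, Nico} has only 4 neighbours ({A, B, D, G}), so by Hall's theorem at most 4 of the 6 servers can be matched.

4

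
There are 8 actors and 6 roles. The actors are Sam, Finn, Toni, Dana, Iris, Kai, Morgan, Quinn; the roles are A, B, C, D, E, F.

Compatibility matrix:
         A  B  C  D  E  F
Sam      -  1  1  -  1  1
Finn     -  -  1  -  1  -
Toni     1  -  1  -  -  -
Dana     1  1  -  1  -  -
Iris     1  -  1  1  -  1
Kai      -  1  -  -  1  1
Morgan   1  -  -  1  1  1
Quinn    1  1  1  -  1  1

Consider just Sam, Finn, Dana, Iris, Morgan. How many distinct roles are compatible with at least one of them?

6

The union of neighbours of {Sam, Finn, Dana, Iris, Morgan} is {A, B, C, D, E, F}, which has 6 elements.
Since |N(S)| = 6 ≥ |S| = 5, Hall's condition holds for this subset.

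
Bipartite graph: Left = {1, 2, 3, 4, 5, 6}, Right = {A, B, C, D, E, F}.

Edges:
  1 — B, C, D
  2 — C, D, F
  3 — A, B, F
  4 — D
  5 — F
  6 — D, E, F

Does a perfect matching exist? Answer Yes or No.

Yes

For example, pair 1–B, 2–C, 3–A, 4–D, 5–F, 6–E.
All 6 left vertices are covered.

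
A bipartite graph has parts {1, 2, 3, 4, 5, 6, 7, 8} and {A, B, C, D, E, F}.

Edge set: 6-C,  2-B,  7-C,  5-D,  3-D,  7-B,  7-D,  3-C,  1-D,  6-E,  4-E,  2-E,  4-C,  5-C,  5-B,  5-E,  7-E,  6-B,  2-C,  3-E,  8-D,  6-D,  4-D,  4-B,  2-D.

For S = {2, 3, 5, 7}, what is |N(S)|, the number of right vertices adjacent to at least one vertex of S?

4

The union of neighbours of {2, 3, 5, 7} is {B, C, D, E}, which has 4 elements.
Since |N(S)| = 4 ≥ |S| = 4, Hall's condition holds for this subset.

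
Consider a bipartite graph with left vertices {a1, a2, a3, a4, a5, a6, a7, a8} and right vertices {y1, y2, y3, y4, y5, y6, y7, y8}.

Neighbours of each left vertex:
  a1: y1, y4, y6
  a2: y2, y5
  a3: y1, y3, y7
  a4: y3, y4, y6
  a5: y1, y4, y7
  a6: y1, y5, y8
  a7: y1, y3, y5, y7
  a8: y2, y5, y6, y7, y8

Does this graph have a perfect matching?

Yes

For example, pair a1-y6, a2-y2, a3-y3, a4-y4, a5-y1, a6-y8, a7-y5, a8-y7.
Every left vertex is matched, so this is a perfect matching.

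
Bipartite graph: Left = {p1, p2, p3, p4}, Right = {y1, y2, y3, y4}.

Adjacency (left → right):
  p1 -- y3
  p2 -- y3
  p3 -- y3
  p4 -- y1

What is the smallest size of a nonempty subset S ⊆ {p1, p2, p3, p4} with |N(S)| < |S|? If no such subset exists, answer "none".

2

Take S = {p1, p2}. Its neighbourhood is {y3}, so |N(S)| = 1 < |S| = 2.
No single vertex violates Hall's condition since each has at least one neighbour, so 2 is the minimum.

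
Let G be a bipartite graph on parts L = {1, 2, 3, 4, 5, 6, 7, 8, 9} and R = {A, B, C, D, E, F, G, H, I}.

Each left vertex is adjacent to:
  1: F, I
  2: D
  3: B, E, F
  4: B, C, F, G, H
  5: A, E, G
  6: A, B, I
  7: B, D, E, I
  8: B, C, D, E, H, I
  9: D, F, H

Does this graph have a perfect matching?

For example, pair 1–I, 2–D, 3–E, 4–C, 5–G, 6–A, 7–B, 8–H, 9–F.
All 9 left vertices are covered.

Yes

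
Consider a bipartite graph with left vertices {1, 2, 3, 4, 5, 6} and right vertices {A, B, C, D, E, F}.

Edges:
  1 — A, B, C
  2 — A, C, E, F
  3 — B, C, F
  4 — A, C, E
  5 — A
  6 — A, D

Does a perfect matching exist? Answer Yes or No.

For example, pair 1–B, 2–C, 3–F, 4–E, 5–A, 6–D.
All 6 left vertices are covered.

Yes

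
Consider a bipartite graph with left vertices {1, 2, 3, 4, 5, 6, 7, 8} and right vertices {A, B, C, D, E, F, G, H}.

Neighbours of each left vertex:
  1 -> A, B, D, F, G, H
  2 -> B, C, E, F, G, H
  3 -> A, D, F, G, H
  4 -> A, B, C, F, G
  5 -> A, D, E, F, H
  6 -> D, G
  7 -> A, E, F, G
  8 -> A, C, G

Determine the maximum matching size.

A valid assignment of size 8: 1–B, 2–H, 3–G, 4–F, 5–A, 6–D, 7–E, 8–C.
All 8 left vertices are matched, so no larger matching exists.

8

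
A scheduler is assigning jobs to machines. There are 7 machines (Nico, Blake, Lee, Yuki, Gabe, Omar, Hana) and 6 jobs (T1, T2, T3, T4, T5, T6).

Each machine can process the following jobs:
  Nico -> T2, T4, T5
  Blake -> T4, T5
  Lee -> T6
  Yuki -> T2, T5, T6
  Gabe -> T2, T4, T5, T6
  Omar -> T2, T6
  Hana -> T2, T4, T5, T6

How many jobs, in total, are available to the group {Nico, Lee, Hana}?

4

The union of neighbours of {Nico, Lee, Hana} is {T2, T4, T5, T6}, which has 4 elements.
Since |N(S)| = 4 ≥ |S| = 3, Hall's condition holds for this subset.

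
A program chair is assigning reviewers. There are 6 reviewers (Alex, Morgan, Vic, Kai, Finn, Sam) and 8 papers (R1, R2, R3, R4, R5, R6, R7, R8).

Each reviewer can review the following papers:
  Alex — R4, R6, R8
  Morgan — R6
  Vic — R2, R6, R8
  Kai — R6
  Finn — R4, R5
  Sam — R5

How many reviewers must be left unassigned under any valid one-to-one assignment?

1

One maximum matching: Alex–R8, Morgan–R6, Vic–R2, Finn–R4, Sam–R5.
The set {Morgan, Kai} has only 1 neighbour ({R6}), so by Hall's theorem at most 5 of the 6 reviewers can be matched.
That matches 5 of the 6, leaving 1 unmatched; no matching can do better.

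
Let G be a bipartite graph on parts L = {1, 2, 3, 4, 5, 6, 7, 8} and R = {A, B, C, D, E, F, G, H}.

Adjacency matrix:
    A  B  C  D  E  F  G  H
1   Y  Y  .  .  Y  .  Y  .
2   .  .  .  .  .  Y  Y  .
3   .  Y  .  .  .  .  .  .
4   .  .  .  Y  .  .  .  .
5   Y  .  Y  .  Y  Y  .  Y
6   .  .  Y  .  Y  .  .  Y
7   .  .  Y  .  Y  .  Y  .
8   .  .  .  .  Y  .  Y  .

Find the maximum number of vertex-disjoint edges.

8

A valid assignment of size 8: 1→G, 2→F, 3→B, 4→D, 5→A, 6→H, 7→C, 8→E.
This saturates every left vertex, so 8 is the maximum.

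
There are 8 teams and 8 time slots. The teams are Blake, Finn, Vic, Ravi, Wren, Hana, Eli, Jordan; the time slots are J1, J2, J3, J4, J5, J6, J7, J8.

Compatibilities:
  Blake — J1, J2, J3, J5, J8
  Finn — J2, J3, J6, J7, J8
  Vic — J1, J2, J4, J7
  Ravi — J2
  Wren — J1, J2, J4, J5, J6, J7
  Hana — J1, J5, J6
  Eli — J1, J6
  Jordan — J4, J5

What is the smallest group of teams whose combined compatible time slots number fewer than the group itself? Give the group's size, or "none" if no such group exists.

none

A matching saturating every team exists, for instance Blake→J3, Finn→J8, Vic→J4, Ravi→J2, Wren→J7, Hana→J6, Eli→J1, Jordan→J5.
By Hall's marriage theorem, this means |N(S)| ≥ |S| for every subset S, so no violating subset exists.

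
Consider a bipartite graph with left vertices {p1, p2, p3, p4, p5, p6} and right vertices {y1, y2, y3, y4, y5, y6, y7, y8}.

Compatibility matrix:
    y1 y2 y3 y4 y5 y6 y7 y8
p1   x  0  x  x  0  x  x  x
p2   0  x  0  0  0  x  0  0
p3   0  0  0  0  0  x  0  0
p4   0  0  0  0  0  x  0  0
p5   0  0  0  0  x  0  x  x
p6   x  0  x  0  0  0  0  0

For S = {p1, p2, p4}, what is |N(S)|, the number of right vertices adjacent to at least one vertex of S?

The union of neighbours of {p1, p2, p4} is {y1, y2, y3, y4, y6, y7, y8}, which has 7 elements.
Since |N(S)| = 7 ≥ |S| = 3, Hall's condition holds for this subset.

7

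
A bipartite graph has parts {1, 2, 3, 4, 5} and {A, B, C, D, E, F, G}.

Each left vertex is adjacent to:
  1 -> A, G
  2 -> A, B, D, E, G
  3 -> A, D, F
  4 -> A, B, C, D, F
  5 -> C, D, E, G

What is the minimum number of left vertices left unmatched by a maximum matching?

0

For example, pair 1→A, 2→G, 3→F, 4→B, 5→E.
All 5 left vertices are matched, so no larger matching exists.
That matches 5 of the 5, leaving 0 unmatched; no matching can do better.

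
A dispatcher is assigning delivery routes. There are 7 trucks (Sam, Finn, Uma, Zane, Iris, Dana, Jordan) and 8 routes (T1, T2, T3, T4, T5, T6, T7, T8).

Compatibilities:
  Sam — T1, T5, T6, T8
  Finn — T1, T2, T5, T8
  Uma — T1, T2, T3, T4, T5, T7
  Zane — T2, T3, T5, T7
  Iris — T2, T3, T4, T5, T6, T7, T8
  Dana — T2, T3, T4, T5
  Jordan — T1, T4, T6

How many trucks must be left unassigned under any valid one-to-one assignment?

0

For example, pair Sam-T8, Finn-T2, Uma-T4, Zane-T7, Iris-T3, Dana-T5, Jordan-T6.
This saturates every truck, so 7 is the maximum.
That matches 7 of the 7, leaving 0 unmatched; no matching can do better.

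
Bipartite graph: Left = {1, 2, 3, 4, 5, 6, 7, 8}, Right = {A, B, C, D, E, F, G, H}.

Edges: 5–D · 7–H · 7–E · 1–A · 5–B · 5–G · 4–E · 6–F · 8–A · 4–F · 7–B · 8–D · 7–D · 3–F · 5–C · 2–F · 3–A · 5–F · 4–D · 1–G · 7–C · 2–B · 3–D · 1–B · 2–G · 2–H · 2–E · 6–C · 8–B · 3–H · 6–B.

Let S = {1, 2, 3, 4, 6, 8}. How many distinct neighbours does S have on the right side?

The union of neighbours of {1, 2, 3, 4, 6, 8} is {A, B, C, D, E, F, G, H}, which has 8 elements.
Since |N(S)| = 8 ≥ |S| = 6, Hall's condition holds for this subset.

8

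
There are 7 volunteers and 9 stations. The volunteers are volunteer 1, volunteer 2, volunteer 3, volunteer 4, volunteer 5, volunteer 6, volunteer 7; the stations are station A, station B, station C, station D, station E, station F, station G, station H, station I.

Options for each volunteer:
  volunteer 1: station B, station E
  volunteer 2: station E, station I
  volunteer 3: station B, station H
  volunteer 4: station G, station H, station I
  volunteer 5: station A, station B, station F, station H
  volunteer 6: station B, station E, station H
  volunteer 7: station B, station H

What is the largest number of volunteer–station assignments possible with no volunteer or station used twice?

6

One maximum matching: volunteer 1→station E, volunteer 2→station I, volunteer 3→station H, volunteer 4→station G, volunteer 5→station A, volunteer 6→station B.
The set {volunteer 1, volunteer 3, volunteer 6, volunteer 7} has only 3 neighbours ({station B, station E, station H}), so by Hall's theorem at most 6 of the 7 volunteers can be matched.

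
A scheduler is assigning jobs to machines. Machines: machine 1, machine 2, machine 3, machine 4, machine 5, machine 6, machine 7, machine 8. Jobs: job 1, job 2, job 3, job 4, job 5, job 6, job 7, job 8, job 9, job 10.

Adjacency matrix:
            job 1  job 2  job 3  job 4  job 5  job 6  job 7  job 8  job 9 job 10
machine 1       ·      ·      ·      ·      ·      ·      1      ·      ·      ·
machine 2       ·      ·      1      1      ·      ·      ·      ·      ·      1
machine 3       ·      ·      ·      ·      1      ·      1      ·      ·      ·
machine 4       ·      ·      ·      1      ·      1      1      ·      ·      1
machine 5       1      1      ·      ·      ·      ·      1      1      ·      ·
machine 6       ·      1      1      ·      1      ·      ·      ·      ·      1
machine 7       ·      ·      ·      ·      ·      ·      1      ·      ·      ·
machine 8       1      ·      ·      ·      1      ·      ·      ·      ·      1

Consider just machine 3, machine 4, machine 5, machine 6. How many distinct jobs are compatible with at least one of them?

The union of neighbours of {machine 3, machine 4, machine 5, machine 6} is {job 1, job 2, job 3, job 4, job 5, job 6, job 7, job 8, job 10}, which has 9 elements.
Since |N(S)| = 9 ≥ |S| = 4, Hall's condition holds for this subset.

9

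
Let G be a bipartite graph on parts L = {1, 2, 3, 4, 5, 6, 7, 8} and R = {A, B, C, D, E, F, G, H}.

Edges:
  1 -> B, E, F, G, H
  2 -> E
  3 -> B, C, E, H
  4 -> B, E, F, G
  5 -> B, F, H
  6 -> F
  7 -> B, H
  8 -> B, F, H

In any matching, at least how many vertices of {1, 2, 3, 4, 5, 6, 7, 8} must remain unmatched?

One maximum matching: 1–H, 2–E, 3–C, 4–G, 5–B, 6–F.
The set {1, 2, 4, 5, 6, 7, 8} has only 5 neighbours ({B, E, F, G, H}), so by Hall's theorem at most 6 of the 8 left vertices can be matched.
That matches 6 of the 8, leaving 2 unmatched; no matching can do better.

2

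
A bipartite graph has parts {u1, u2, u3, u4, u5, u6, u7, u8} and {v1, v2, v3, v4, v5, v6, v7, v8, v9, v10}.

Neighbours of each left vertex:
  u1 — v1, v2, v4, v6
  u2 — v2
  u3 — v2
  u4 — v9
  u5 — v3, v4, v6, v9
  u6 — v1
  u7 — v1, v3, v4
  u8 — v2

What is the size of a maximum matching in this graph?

6

One maximum matching: u1→v6, u2→v2, u4→v9, u5→v3, u6→v1, u7→v4.
The set {u2, u3, u8} has only 1 neighbour ({v2}), so by Hall's theorem at most 6 of the 8 left vertices can be matched.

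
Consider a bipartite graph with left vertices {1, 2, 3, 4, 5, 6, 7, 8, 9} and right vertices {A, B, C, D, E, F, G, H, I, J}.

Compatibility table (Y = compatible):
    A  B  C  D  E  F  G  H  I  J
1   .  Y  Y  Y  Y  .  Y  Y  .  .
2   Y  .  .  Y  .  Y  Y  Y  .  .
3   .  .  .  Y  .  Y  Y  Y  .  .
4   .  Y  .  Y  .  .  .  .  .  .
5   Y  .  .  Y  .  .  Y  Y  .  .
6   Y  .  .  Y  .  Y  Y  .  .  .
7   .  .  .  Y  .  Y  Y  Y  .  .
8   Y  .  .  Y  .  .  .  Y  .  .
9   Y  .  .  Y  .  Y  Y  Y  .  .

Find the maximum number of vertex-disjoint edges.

7

For example, pair 1-E, 2-A, 3-H, 4-B, 5-G, 6-D, 7-F.
The set {2, 3, 5, 6, 7, 8, 9} has only 5 neighbours ({A, D, F, G, H}), so by Hall's theorem at most 7 of the 9 left vertices can be matched.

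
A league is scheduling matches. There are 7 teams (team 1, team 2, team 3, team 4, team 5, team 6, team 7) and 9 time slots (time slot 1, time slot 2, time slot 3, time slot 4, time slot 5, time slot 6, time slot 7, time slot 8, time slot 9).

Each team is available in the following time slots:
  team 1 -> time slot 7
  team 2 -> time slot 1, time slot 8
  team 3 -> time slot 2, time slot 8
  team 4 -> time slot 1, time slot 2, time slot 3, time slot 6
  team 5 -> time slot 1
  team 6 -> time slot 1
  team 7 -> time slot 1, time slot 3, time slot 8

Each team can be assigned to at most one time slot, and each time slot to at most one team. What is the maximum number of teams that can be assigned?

6

For example, pair team 1→time slot 7, team 2→time slot 8, team 3→time slot 2, team 4→time slot 6, team 5→time slot 1, team 7→time slot 3.
The set {team 5, team 6} has only 1 neighbour ({time slot 1}), so by Hall's theorem at most 6 of the 7 teams can be matched.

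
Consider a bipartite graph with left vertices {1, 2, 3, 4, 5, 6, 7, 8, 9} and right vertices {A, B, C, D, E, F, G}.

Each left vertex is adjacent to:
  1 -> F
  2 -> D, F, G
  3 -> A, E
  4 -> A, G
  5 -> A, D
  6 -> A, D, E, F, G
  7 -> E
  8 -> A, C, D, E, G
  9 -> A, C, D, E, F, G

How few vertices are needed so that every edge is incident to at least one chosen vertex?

6

A maximum matching has 6 edges (e.g. 1–F, 2–G, 3–E, 4–A, 5–D, 8–C).
By König's theorem the minimum vertex cover has the same size. One such cover is {A, C, D, E, F, G}.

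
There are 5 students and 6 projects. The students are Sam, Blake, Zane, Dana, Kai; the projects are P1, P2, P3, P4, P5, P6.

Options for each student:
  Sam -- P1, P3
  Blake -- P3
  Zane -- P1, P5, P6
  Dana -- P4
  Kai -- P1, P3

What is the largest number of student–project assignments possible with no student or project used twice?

One maximum matching: Sam–P1, Blake–P3, Zane–P5, Dana–P4.
The set {Sam, Blake, Kai} has only 2 neighbours ({P1, P3}), so by Hall's theorem at most 4 of the 5 students can be matched.

4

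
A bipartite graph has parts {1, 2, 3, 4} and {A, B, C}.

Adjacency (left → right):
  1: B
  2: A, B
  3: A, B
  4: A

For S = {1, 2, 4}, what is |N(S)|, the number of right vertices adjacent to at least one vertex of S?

2

The union of neighbours of {1, 2, 4} is {A, B}, which has 2 elements.
Since |N(S)| = 2 < |S| = 3, Hall's condition fails for this subset.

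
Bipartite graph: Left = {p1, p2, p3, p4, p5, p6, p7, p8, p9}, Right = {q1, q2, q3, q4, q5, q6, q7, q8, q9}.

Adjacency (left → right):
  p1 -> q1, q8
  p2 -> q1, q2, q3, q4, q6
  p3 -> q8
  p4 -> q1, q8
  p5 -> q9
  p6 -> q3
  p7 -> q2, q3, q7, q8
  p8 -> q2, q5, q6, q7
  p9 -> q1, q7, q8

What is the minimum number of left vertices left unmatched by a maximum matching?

For example, pair p1–q1, p2–q6, p3–q8, p5–q9, p6–q3, p7–q2, p8–q5, p9–q7.
The set {p1, p3, p4} has only 2 neighbours ({q1, q8}), so by Hall's theorem at most 8 of the 9 left vertices can be matched.
That matches 8 of the 9, leaving 1 unmatched; no matching can do better.

1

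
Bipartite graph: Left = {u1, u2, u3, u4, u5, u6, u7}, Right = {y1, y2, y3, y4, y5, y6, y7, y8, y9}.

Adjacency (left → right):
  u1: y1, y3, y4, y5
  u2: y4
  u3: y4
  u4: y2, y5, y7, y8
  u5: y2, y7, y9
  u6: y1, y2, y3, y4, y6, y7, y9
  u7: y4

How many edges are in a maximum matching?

5

A valid assignment of size 5: u1→y3, u2→y4, u4→y8, u5→y7, u6→y6.
The set {u2, u3, u7} has only 1 neighbour ({y4}), so by Hall's theorem at most 5 of the 7 left vertices can be matched.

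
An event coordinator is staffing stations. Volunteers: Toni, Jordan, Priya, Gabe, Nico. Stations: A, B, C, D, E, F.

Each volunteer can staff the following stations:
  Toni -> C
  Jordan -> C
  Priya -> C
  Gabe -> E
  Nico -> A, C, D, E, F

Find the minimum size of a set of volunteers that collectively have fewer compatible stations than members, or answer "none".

2

Take S = {Toni, Jordan}. Its neighbourhood is {C}, so |N(S)| = 1 < |S| = 2.
No single vertex violates Hall's condition since each has at least one neighbour, so 2 is the minimum.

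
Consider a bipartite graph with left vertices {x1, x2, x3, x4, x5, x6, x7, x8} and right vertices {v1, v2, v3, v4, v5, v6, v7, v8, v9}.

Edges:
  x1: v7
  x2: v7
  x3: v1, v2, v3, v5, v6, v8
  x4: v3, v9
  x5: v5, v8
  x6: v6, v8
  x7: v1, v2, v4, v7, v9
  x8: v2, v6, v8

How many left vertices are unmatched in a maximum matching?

1

For example, pair x1→v7, x3→v3, x4→v9, x5→v8, x6→v6, x7→v1, x8→v2.
The set {x1, x2} has only 1 neighbour ({v7}), so by Hall's theorem at most 7 of the 8 left vertices can be matched.
That matches 7 of the 8, leaving 1 unmatched; no matching can do better.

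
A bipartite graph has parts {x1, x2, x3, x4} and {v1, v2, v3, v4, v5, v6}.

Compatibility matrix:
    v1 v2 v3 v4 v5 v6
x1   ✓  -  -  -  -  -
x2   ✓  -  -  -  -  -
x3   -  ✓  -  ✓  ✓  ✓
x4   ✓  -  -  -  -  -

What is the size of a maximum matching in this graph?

2

A valid assignment of size 2: x1→v1, x3→v2.
The set {x1, x2, x4} has only 1 neighbour ({v1}), so by Hall's theorem at most 2 of the 4 left vertices can be matched.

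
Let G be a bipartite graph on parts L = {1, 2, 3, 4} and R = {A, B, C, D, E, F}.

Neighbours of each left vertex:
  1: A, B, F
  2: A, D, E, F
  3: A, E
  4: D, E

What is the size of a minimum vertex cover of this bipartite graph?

{1, 2, 3, 4} is a vertex cover of size 4: every edge has an endpoint in this set.
No smaller cover exists because 1–B, 2–D, 3–A, 4–E is a matching of size 4, and a cover must include an endpoint of each of these disjoint edges (König's theorem).

4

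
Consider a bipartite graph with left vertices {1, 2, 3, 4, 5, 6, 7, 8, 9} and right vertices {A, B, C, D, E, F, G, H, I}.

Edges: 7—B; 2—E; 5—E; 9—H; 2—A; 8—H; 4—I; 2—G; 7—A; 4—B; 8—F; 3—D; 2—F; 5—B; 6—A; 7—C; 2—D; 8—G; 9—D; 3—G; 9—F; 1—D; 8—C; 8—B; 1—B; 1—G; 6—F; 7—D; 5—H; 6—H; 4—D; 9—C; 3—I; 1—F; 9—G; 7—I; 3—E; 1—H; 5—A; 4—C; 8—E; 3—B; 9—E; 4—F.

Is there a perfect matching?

Yes

A valid assignment of size 9: 1–D, 2–F, 3–I, 4–C, 5–B, 6–H, 7–A, 8–E, 9–G.
All 9 left vertices are covered.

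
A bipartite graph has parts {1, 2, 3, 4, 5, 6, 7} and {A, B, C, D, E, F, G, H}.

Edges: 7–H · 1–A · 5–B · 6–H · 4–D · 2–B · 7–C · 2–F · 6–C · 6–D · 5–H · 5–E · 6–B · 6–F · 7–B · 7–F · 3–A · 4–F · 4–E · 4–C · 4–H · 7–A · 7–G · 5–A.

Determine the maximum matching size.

For example, pair 1–A, 2–F, 4–E, 5–B, 6–H, 7–G.
The set {1, 3} has only 1 neighbour ({A}), so by Hall's theorem at most 6 of the 7 left vertices can be matched.

6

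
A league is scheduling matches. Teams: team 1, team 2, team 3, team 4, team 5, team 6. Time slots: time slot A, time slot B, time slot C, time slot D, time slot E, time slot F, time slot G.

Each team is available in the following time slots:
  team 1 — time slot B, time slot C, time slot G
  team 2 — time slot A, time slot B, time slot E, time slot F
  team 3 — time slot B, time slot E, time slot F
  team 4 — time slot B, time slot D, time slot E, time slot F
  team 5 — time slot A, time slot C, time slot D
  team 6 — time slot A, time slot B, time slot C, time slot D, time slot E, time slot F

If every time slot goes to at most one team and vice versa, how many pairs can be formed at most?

For example, pair team 1–time slot G, team 2–time slot A, team 3–time slot B, team 4–time slot F, team 5–time slot D, team 6–time slot C.
All 6 teams are matched, so no larger matching exists.

6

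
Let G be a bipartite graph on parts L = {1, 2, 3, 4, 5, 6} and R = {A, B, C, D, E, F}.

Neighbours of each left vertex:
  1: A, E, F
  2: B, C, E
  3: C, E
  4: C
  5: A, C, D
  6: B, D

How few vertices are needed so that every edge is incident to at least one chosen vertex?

{1, 2, 3, 4, 5, 6} is a vertex cover of size 6: every edge has an endpoint in this set.
No smaller cover exists because 1–F, 2–B, 3–E, 4–C, 5–A, 6–D is a matching of size 6, and a cover must include an endpoint of each of these disjoint edges (König's theorem).

6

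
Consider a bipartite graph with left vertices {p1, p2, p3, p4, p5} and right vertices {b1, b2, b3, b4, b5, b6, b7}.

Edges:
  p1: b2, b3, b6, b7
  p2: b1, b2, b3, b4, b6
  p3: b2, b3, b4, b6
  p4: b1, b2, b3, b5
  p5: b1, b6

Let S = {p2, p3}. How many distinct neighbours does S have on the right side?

The union of neighbours of {p2, p3} is {b1, b2, b3, b4, b6}, which has 5 elements.
Since |N(S)| = 5 ≥ |S| = 2, Hall's condition holds for this subset.

5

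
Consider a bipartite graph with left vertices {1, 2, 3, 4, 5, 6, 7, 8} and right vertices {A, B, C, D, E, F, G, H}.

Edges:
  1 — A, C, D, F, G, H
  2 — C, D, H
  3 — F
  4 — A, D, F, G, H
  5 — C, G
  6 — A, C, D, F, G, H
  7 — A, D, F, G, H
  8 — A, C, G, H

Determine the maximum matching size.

6

For example, pair 1–H, 2–D, 3–F, 4–A, 5–C, 6–G.
The set {1, 2, 3, 4, 5, 6, 7, 8} has only 6 neighbours ({A, C, D, F, G, H}), so by Hall's theorem at most 6 of the 8 left vertices can be matched.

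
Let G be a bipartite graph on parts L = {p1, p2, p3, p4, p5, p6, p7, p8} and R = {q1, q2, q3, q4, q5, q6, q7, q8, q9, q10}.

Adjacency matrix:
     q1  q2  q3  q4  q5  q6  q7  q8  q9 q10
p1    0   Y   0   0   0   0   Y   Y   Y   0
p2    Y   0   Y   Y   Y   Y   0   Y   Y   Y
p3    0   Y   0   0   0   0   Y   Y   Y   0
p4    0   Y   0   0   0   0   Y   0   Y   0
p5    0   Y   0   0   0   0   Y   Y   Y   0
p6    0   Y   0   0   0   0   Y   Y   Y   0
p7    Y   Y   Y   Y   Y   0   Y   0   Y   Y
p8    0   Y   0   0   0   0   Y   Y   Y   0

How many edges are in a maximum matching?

One maximum matching: p1-q2, p2-q6, p3-q9, p4-q7, p5-q8, p7-q4.
The set {p1, p3, p4, p5, p6, p8} has only 4 neighbours ({q2, q7, q8, q9}), so by Hall's theorem at most 6 of the 8 left vertices can be matched.

6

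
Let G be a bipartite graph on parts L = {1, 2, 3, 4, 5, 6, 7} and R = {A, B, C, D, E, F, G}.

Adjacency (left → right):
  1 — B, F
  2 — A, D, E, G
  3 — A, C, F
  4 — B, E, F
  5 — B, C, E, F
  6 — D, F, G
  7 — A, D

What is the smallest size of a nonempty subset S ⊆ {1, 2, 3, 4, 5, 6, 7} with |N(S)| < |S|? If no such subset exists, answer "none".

none

A matching saturating every left vertex exists, for instance 1→F, 2→E, 3→A, 4→B, 5→C, 6→G, 7→D.
By Hall's marriage theorem, this means |N(S)| ≥ |S| for every subset S, so no violating subset exists.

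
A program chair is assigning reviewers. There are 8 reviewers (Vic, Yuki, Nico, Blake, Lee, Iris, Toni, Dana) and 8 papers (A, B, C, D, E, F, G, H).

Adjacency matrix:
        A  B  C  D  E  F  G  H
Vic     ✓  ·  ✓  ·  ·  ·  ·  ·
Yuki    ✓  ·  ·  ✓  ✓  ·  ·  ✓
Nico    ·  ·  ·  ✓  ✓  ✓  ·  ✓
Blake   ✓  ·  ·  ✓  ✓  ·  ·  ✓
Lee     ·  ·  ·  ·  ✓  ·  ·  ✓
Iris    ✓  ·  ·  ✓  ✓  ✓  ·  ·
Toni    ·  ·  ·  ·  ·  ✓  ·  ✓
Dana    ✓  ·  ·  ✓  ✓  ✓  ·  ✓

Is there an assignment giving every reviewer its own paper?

No

The set {Yuki, Nico, Blake, Lee, Iris, Toni, Dana} has only 5 neighbours ({A, D, E, F, H}), so by Hall's theorem at most 6 of the 8 reviewers can be matched.
Hence no matching covers every reviewer.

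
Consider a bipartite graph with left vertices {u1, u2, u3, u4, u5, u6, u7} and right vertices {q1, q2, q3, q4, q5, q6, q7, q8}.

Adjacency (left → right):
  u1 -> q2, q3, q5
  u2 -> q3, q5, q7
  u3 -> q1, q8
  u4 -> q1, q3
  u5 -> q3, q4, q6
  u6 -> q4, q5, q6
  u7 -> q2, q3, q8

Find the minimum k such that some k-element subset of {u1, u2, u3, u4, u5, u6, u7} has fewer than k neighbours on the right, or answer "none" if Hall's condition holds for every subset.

none

A matching saturating every left vertex exists, for instance u1→q2, u2→q7, u3→q1, u4→q3, u5→q4, u6→q6, u7→q8.
By Hall's marriage theorem, this means |N(S)| ≥ |S| for every subset S, so no violating subset exists.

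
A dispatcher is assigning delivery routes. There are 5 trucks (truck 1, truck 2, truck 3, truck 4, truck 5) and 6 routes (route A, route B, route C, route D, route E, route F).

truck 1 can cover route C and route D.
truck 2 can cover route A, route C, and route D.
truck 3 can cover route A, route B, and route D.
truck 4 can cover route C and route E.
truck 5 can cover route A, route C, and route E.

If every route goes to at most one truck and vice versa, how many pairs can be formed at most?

One maximum matching: truck 1–route D, truck 2–route A, truck 3–route B, truck 4–route C, truck 5–route E.
This saturates every truck, so 5 is the maximum.

5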